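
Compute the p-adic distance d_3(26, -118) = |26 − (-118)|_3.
d_3(26, -118) = 1/9

Step 1 — x − y = 26 − (-118) = 144. Step 2 — v_3(144) = 2 (factor: 144 = (3^2 · 16); the sign does not affect v_p). Step 3 — |x − y|_3 = 3^{-2} = 1/9.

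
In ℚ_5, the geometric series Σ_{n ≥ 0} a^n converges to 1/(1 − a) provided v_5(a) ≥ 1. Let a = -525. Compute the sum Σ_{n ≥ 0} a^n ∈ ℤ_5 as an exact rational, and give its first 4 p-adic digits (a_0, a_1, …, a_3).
Σ a^n = 1/(1 − a) = 1/526;  first 4 digits = (1, 0, 4, 0)

v_5(a) = 2 ≥ 1, so the series converges in ℤ_5 to 1/(1 − a) = 1/(1 − (-525)) = 1/526. Expand this rational in ℤ_5: compute digits iteratively via d_i = x_i mod 5, x_{i+1} = (x_i − d_i)/5. The first 4 digits are (1, 0, 4, 0).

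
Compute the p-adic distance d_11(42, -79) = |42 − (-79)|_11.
d_11(42, -79) = 1/121

Step 1 — x − y = 42 − (-79) = 121. Step 2 — v_11(121) = 2 (factor: 121 = (11^2 · 1); the sign does not affect v_p). Step 3 — |x − y|_11 = 11^{-2} = 1/121.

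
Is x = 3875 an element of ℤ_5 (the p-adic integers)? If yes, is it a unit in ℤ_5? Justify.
x ∈ ℤ_5 but not a unit; v_5(x) = 3 > 0

ℤ_5 = {x ∈ ℚ_5 : v_5(x) ≥ 0} and ℤ_5^× = {x ∈ ℤ_5 : v_5(x) = 0}. Here v_5(3875) = v_5(num) − v_5(den) = 3; compare against these criteria.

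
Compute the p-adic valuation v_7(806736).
v_7(806736) = 5

v_7(n) is the largest exponent k such that 7^k divides n. Factor out: 806736 = 7^5 · 48. (Sign doesn't affect v_p.) So v_7(806736) = 5.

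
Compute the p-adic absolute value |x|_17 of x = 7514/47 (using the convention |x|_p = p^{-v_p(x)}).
|7514/47|_17 = 1/289

Step 1 — compute v_17(x) by factoring powers of 17 out of the numerator and denominator: v_17(7514/47) = 2. Step 2 — apply |x|_p = p^{-v_p(x)} = 17^{-2} = 1/289.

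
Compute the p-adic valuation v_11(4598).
v_11(4598) = 2

v_11(n) is the largest exponent k such that 11^k divides n. Factor out: 4598 = 11^2 · 38. (Sign doesn't affect v_p.) So v_11(4598) = 2.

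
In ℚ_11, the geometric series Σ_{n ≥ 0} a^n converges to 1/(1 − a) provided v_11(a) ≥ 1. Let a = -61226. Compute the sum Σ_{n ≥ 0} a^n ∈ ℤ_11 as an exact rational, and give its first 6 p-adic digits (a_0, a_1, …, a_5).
Σ a^n = 1/(1 − a) = 1/61227;  first 6 digits = (1, 0, 0, 9, 6, 10)

v_11(a) = 3 ≥ 1, so the series converges in ℤ_11 to 1/(1 − a) = 1/(1 − (-61226)) = 1/61227. Expand this rational in ℤ_11: compute digits iteratively via d_i = x_i mod 11, x_{i+1} = (x_i − d_i)/11. The first 6 digits are (1, 0, 0, 9, 6, 10).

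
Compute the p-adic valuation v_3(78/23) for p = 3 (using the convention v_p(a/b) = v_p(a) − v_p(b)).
v_3(78/23) = 1

Factor powers of 3 from the numerator and denominator of the reduced fraction: 78 = 3^1 · 26 and 23 = 3^0 · 23. Apply v_p(a/b) = v_p(a) − v_p(b): v_3(78/23) = 1 − 0 = 1.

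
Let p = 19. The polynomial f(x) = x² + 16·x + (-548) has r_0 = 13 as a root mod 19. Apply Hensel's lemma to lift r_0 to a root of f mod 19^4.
r_3 = 42383 (mod 130321)

Hensel: r_{i+1} = r_i − f(r_i)·(f′(r_i))^{-1} mod 19^{i+2}, f′(x) = 2x + 16. Iterate:
  r_0 = 13 (mod 19)
  r_1 = 146 (mod 361)
  r_2 = 1229 (mod 6859)
  r_3 = 42383 (mod 130321)
Final: r = 42383 satisfies f(r) ≡ 0 mod 19^4.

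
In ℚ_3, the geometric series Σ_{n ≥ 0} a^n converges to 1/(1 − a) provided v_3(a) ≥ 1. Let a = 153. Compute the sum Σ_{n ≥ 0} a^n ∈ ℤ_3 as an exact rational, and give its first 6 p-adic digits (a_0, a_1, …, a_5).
Σ a^n = 1/(1 − a) = -1/152;  first 6 digits = (1, 0, 2, 2, 2, 0)

v_3(a) = 2 ≥ 1, so the series converges in ℤ_3 to 1/(1 − a) = 1/(1 − 153) = -1/152. Expand this rational in ℤ_3: compute digits iteratively via d_i = x_i mod 3, x_{i+1} = (x_i − d_i)/3. The first 6 digits are (1, 0, 2, 2, 2, 0).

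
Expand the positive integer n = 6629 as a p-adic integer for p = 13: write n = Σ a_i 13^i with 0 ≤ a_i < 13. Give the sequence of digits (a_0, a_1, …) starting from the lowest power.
(a_0, a_1, …) = (12, 2, 0, 3)

Repeated division by 13 gives the digits low-to-high: 6629 = 12 + 2·13^1 + 3·13^3. Digit sequence: (12, 2, 0, 3).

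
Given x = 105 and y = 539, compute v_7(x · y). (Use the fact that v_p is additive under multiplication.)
v_7(56595) = 3

v_p(x) = 1 (factor: 105 = 7^1 · 15); v_p(y) = 2 (factor: 539 = 7^2 · 11). Additivity: v_p(xy) = v_p(x) + v_p(y) = 1 + 2 = 3. (Direct check: xy = 56595 = 7^3 · (165).)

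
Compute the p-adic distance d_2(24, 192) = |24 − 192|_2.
d_2(24, 192) = 1/8

Step 1 — x − y = 24 − 192 = -168. Step 2 — v_2(-168) = 3 (factor: -168 = −(2^3 · 21); the sign does not affect v_p). Step 3 — |x − y|_2 = 2^{-3} = 1/8.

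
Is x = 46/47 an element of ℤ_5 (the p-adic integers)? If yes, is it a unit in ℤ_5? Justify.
x ∈ ℤ_5^× (unit); v_5(x) = 0

ℤ_5 = {x ∈ ℚ_5 : v_5(x) ≥ 0} and ℤ_5^× = {x ∈ ℤ_5 : v_5(x) = 0}. Here v_5(46/47) = v_5(num) − v_5(den) = 0; compare against these criteria.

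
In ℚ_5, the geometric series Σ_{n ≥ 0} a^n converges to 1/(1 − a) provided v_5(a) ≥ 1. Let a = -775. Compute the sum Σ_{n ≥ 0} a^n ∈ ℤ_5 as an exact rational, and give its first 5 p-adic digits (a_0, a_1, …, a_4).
Σ a^n = 1/(1 − a) = 1/776;  first 5 digits = (1, 0, 4, 3, 4)

v_5(a) = 2 ≥ 1, so the series converges in ℤ_5 to 1/(1 − a) = 1/(1 − (-775)) = 1/776. Expand this rational in ℤ_5: compute digits iteratively via d_i = x_i mod 5, x_{i+1} = (x_i − d_i)/5. The first 5 digits are (1, 0, 4, 3, 4).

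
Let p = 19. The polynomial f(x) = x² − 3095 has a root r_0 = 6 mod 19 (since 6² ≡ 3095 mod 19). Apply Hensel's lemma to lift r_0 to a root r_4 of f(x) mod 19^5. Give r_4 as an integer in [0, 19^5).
r_4 = 870301 (mod 2476099)

Hensel's recurrence: r_{i+1} = r_i − f(r_i)·(f′(r_i))^{-1} mod 19^{i+2}, with f′(x) = 2x. Iterate:
  r_0 = 6 (mod 19)
  r_1 = 291 (mod 361)
  r_2 = 6067 (mod 6859)
  r_3 = 88375 (mod 130321)
  r_4 = 870301 (mod 2476099)
Final: r_4 = 870301, and one checks f(r_4) ≡ 0 mod 19^5.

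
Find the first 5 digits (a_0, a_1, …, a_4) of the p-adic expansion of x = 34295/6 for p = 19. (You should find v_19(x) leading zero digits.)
(a_0, …, a_4) = (0, 0, 0, 4, 3)

v_19(34295/6) = 3, so a_0 = ... = a_2 = 0. Factor out: x = 19^3 · u with u = 5/6 a unit in ℤ_19. Expand u iteratively via a_{v+i} = u_i mod 19, u_{i+1} = (u_i − a_{v+i})/19:
  u_0 = 5/6;  a_3 = 4;  u_1 = (u_0 − 4)/19 = -1/6
  u_1 = -1/6;  a_4 = 3;  u_2 = (u_1 − 3)/19 = -1/6
Digits: (0, 0, 0, 4, 3).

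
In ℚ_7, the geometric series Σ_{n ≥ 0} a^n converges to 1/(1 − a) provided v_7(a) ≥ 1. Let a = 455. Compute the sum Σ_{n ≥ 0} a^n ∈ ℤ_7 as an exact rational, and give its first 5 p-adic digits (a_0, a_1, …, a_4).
Σ a^n = 1/(1 − a) = -1/454;  first 5 digits = (1, 2, 6, 3, 1)

v_7(a) = 1 ≥ 1, so the series converges in ℤ_7 to 1/(1 − a) = 1/(1 − 455) = -1/454. Expand this rational in ℤ_7: compute digits iteratively via d_i = x_i mod 7, x_{i+1} = (x_i − d_i)/7. The first 5 digits are (1, 2, 6, 3, 1).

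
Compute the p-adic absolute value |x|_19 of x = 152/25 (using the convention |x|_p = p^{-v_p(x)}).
|152/25|_19 = 1/19

Step 1 — compute v_19(x) by factoring powers of 19 out of the numerator and denominator: v_19(152/25) = 1. Step 2 — apply |x|_p = p^{-v_p(x)} = 19^{-1} = 1/19.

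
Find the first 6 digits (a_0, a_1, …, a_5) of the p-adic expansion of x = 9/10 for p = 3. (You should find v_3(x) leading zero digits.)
(a_0, …, a_5) = (0, 0, 1, 0, 2, 2)

v_3(9/10) = 2, so a_0 = ... = a_1 = 0. Factor out: x = 3^2 · u with u = 1/10 a unit in ℤ_3. Expand u iteratively via a_{v+i} = u_i mod 3, u_{i+1} = (u_i − a_{v+i})/3:
  u_0 = 1/10;  a_2 = 1;  u_1 = (u_0 − 1)/3 = -3/10
  u_1 = -3/10;  a_3 = 0;  u_2 = (u_1 − 0)/3 = -1/10
  u_2 = -1/10;  a_4 = 2;  u_3 = (u_2 − 2)/3 = -7/10
  u_3 = -7/10;  a_5 = 2;  u_4 = (u_3 − 2)/3 = -9/10
Digits: (0, 0, 1, 0, 2, 2).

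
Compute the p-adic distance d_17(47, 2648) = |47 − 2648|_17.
d_17(47, 2648) = 1/289

Step 1 — x − y = 47 − 2648 = -2601. Step 2 — v_17(-2601) = 2 (factor: -2601 = −(17^2 · 9); the sign does not affect v_p). Step 3 — |x − y|_17 = 17^{-2} = 1/289.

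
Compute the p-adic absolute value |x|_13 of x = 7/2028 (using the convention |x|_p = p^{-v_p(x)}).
|7/2028|_13 = 169

Step 1 — compute v_13(x) by factoring powers of 13 out of the numerator and denominator: v_13(7/2028) = -2. Step 2 — apply |x|_p = p^{-v_p(x)} = 13^{2} = 169.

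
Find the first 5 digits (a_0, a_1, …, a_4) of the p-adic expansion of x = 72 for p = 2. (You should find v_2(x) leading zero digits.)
(a_0, …, a_4) = (0, 0, 0, 1, 0)

v_2(72) = 3, so a_0 = ... = a_2 = 0. Factor out: x = 2^3 · u with u = 9 a unit in ℤ_2. Expand u iteratively via a_{v+i} = u_i mod 2, u_{i+1} = (u_i − a_{v+i})/2:
  u_0 = 9;  a_3 = 1;  u_1 = (u_0 − 1)/2 = 4
  u_1 = 4;  a_4 = 0;  u_2 = (u_1 − 0)/2 = 2
Digits: (0, 0, 0, 1, 0).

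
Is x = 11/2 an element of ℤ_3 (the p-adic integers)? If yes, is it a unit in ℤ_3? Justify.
x ∈ ℤ_3^× (unit); v_3(x) = 0

ℤ_3 = {x ∈ ℚ_3 : v_3(x) ≥ 0} and ℤ_3^× = {x ∈ ℤ_3 : v_3(x) = 0}. Here v_3(11/2) = v_3(num) − v_3(den) = 0; compare against these criteria.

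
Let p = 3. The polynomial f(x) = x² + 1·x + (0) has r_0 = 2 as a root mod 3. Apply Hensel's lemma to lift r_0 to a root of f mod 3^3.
r_2 = 26 (mod 27)

Hensel: r_{i+1} = r_i − f(r_i)·(f′(r_i))^{-1} mod 3^{i+2}, f′(x) = 2x + 1. Iterate:
  r_0 = 2 (mod 3)
  r_1 = 8 (mod 9)
  r_2 = 26 (mod 27)
Final: r = 26 satisfies f(r) ≡ 0 mod 3^3.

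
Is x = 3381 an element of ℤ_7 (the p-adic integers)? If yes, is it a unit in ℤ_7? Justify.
x ∈ ℤ_7 but not a unit; v_7(x) = 2 > 0

ℤ_7 = {x ∈ ℚ_7 : v_7(x) ≥ 0} and ℤ_7^× = {x ∈ ℤ_7 : v_7(x) = 0}. Here v_7(3381) = v_7(num) − v_7(den) = 2; compare against these criteria.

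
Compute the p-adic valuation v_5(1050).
v_5(1050) = 2

v_5(n) is the largest exponent k such that 5^k divides n. Factor out: 1050 = 5^2 · 42. (Sign doesn't affect v_p.) So v_5(1050) = 2.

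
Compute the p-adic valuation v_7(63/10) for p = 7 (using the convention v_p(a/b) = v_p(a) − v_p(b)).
v_7(63/10) = 1

Factor powers of 7 from the numerator and denominator of the reduced fraction: 63 = 7^1 · 9 and 10 = 7^0 · 10. Apply v_p(a/b) = v_p(a) − v_p(b): v_7(63/10) = 1 − 0 = 1.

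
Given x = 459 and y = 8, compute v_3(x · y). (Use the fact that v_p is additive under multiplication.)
v_3(3672) = 3

v_p(x) = 3 (factor: 459 = 3^3 · 17); v_p(y) = 0 (factor: 8 = 3^0 · 8). Additivity: v_p(xy) = v_p(x) + v_p(y) = 3 + 0 = 3. (Direct check: xy = 3672 = 3^3 · (136).)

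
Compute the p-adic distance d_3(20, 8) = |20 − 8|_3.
d_3(20, 8) = 1/3

Step 1 — x − y = 20 − 8 = 12. Step 2 — v_3(12) = 1 (factor: 12 = (3^1 · 4); the sign does not affect v_p). Step 3 — |x − y|_3 = 3^{-1} = 1/3.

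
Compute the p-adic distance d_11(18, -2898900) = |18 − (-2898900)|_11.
d_11(18, -2898900) = 1/161051

Step 1 — x − y = 18 − (-2898900) = 2898918. Step 2 — v_11(2898918) = 5 (factor: 2898918 = (11^5 · 18); the sign does not affect v_p). Step 3 — |x − y|_11 = 11^{-5} = 1/161051.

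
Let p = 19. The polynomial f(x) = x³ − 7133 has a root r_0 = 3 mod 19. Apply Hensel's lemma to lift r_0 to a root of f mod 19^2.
r_1 = 79 (mod 361)

Hensel: r_{i+1} = r_i − f(r_i)/f′(r_i) mod 19^{i+2}, where f′(x) = 3x². Iterate:
  r_0 = 3 (mod 19)
  r_1 = 79 (mod 361)
Final: r = 79 with f(r) ≡ 0 mod 19^2.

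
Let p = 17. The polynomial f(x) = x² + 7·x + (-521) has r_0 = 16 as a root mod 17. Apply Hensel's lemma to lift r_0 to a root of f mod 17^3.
r_2 = 3110 (mod 4913)

Hensel: r_{i+1} = r_i − f(r_i)·(f′(r_i))^{-1} mod 17^{i+2}, f′(x) = 2x + 7. Iterate:
  r_0 = 16 (mod 17)
  r_1 = 220 (mod 289)
  r_2 = 3110 (mod 4913)
Final: r = 3110 satisfies f(r) ≡ 0 mod 17^3.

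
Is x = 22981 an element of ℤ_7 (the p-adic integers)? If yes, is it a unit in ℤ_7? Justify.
x ∈ ℤ_7 but not a unit; v_7(x) = 3 > 0

ℤ_7 = {x ∈ ℚ_7 : v_7(x) ≥ 0} and ℤ_7^× = {x ∈ ℤ_7 : v_7(x) = 0}. Here v_7(22981) = v_7(num) − v_7(den) = 3; compare against these criteria.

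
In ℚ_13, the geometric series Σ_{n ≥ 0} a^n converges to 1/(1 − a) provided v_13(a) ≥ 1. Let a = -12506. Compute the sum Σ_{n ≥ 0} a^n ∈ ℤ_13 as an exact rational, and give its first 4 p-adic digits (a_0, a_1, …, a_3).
Σ a^n = 1/(1 − a) = 1/12507;  first 4 digits = (1, 0, 4, 7)

v_13(a) = 2 ≥ 1, so the series converges in ℤ_13 to 1/(1 − a) = 1/(1 − (-12506)) = 1/12507. Expand this rational in ℤ_13: compute digits iteratively via d_i = x_i mod 13, x_{i+1} = (x_i − d_i)/13. The first 4 digits are (1, 0, 4, 7).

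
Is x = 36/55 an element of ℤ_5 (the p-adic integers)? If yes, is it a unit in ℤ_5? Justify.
x ∉ ℤ_5 (v_5(x) = -1 < 0)

ℤ_5 = {x ∈ ℚ_5 : v_5(x) ≥ 0} and ℤ_5^× = {x ∈ ℤ_5 : v_5(x) = 0}. Here v_5(36/55) = v_5(num) − v_5(den) = -1; compare against these criteria.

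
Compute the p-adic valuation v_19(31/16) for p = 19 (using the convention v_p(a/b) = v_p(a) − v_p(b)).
v_19(31/16) = 0

Factor powers of 19 from the numerator and denominator of the reduced fraction: 31 = 19^0 · 31 and 16 = 19^0 · 16. Apply v_p(a/b) = v_p(a) − v_p(b): v_19(31/16) = 0 − 0 = 0.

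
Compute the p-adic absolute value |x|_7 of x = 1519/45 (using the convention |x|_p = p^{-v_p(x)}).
|1519/45|_7 = 1/49

Step 1 — compute v_7(x) by factoring powers of 7 out of the numerator and denominator: v_7(1519/45) = 2. Step 2 — apply |x|_p = p^{-v_p(x)} = 7^{-2} = 1/49.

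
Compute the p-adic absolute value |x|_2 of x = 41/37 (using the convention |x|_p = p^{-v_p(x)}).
|41/37|_2 = 1

Step 1 — compute v_2(x) by factoring powers of 2 out of the numerator and denominator: v_2(41/37) = 0. Step 2 — apply |x|_p = p^{-v_p(x)} = 2^{0} = 1.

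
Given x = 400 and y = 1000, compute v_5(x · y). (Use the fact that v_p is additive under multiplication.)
v_5(400000) = 5

v_p(x) = 2 (factor: 400 = 5^2 · 16); v_p(y) = 3 (factor: 1000 = 5^3 · 8). Additivity: v_p(xy) = v_p(x) + v_p(y) = 2 + 3 = 5. (Direct check: xy = 400000 = 5^5 · (128).)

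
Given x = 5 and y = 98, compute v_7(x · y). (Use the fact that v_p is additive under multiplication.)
v_7(490) = 2

v_p(x) = 0 (factor: 5 = 7^0 · 5); v_p(y) = 2 (factor: 98 = 7^2 · 2). Additivity: v_p(xy) = v_p(x) + v_p(y) = 0 + 2 = 2. (Direct check: xy = 490 = 7^2 · (10).)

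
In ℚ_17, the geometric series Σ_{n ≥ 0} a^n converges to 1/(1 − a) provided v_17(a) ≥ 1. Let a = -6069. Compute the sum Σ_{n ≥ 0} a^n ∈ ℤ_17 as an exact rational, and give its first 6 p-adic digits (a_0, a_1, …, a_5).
Σ a^n = 1/(1 − a) = 1/6070;  first 6 digits = (1, 0, 13, 15, 15, 8)

v_17(a) = 2 ≥ 1, so the series converges in ℤ_17 to 1/(1 − a) = 1/(1 − (-6069)) = 1/6070. Expand this rational in ℤ_17: compute digits iteratively via d_i = x_i mod 17, x_{i+1} = (x_i − d_i)/17. The first 6 digits are (1, 0, 13, 15, 15, 8).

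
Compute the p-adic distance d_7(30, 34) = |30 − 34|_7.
d_7(30, 34) = 1

Step 1 — x − y = 30 − 34 = -4. Step 2 — v_7(-4) = 0 (factor: -4 = −(7^0 · 4); the sign does not affect v_p). Step 3 — |x − y|_7 = 7^{0} = 1.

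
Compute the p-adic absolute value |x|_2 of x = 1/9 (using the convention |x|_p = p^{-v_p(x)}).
|1/9|_2 = 1

Step 1 — compute v_2(x) by factoring powers of 2 out of the numerator and denominator: v_2(1/9) = 0. Step 2 — apply |x|_p = p^{-v_p(x)} = 2^{0} = 1.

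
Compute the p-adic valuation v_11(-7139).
v_11(-7139) = 2

v_11(n) is the largest exponent k such that 11^k divides n. Factor out: -7139 = -11^2 · 59. (Sign doesn't affect v_p.) So v_11(-7139) = 2.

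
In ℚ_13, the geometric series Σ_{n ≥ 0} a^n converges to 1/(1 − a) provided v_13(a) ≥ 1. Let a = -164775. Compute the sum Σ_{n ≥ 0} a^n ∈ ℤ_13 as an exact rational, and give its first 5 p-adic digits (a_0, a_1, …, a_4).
Σ a^n = 1/(1 − a) = 1/164776;  first 5 digits = (1, 0, 0, 3, 7)

v_13(a) = 3 ≥ 1, so the series converges in ℤ_13 to 1/(1 − a) = 1/(1 − (-164775)) = 1/164776. Expand this rational in ℤ_13: compute digits iteratively via d_i = x_i mod 13, x_{i+1} = (x_i − d_i)/13. The first 5 digits are (1, 0, 0, 3, 7).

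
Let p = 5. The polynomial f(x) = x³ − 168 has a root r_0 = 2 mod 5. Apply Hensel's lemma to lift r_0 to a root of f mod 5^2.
r_1 = 7 (mod 25)

Hensel: r_{i+1} = r_i − f(r_i)/f′(r_i) mod 5^{i+2}, where f′(x) = 3x². Iterate:
  r_0 = 2 (mod 5)
  r_1 = 7 (mod 25)
Final: r = 7 with f(r) ≡ 0 mod 5^2.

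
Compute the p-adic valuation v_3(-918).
v_3(-918) = 3

v_3(n) is the largest exponent k such that 3^k divides n. Factor out: -918 = -3^3 · 34. (Sign doesn't affect v_p.) So v_3(-918) = 3.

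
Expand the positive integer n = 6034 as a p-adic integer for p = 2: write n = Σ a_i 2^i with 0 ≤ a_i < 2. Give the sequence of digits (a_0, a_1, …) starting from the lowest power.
(a_0, a_1, …) = (0, 1, 0, 0, 1, 0, 0, 1, 1, 1, 1, 0, 1)

Repeated division by 2 gives the digits low-to-high: 6034 = 1·2^1 + 1·2^4 + 1·2^7 + 1·2^8 + 1·2^9 + 1·2^10 + 1·2^12. Digit sequence: (0, 1, 0, 0, 1, 0, 0, 1, 1, 1, 1, 0, 1).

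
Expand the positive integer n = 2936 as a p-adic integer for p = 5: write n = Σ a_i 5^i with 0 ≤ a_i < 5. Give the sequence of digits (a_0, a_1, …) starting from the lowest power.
(a_0, a_1, …) = (1, 2, 2, 3, 4)

Repeated division by 5 gives the digits low-to-high: 2936 = 1 + 2·5^1 + 2·5^2 + 3·5^3 + 4·5^4. Digit sequence: (1, 2, 2, 3, 4).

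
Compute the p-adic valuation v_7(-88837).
v_7(-88837) = 4

v_7(n) is the largest exponent k such that 7^k divides n. Factor out: -88837 = -7^4 · 37. (Sign doesn't affect v_p.) So v_7(-88837) = 4.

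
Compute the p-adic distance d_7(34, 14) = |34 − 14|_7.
d_7(34, 14) = 1

Step 1 — x − y = 34 − 14 = 20. Step 2 — v_7(20) = 0 (factor: 20 = (7^0 · 20); the sign does not affect v_p). Step 3 — |x − y|_7 = 7^{0} = 1.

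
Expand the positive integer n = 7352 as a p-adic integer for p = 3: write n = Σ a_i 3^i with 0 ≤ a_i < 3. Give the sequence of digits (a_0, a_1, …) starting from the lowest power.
(a_0, a_1, …) = (2, 2, 0, 2, 0, 0, 1, 0, 1)

Repeated division by 3 gives the digits low-to-high: 7352 = 2 + 2·3^1 + 2·3^3 + 1·3^6 + 1·3^8. Digit sequence: (2, 2, 0, 2, 0, 0, 1, 0, 1).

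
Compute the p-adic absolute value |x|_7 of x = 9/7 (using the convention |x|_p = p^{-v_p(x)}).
|9/7|_7 = 7

Step 1 — compute v_7(x) by factoring powers of 7 out of the numerator and denominator: v_7(9/7) = -1. Step 2 — apply |x|_p = p^{-v_p(x)} = 7^{1} = 7.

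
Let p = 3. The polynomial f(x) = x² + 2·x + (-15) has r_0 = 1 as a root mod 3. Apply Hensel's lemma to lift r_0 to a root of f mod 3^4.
r_3 = 76 (mod 81)

Hensel: r_{i+1} = r_i − f(r_i)·(f′(r_i))^{-1} mod 3^{i+2}, f′(x) = 2x + 2. Iterate:
  r_0 = 1 (mod 3)
  r_1 = 4 (mod 9)
  r_2 = 22 (mod 27)
  r_3 = 76 (mod 81)
Final: r = 76 satisfies f(r) ≡ 0 mod 3^4.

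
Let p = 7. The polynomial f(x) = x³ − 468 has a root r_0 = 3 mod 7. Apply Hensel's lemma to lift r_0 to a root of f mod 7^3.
r_2 = 248 (mod 343)

Hensel: r_{i+1} = r_i − f(r_i)/f′(r_i) mod 7^{i+2}, where f′(x) = 3x². Iterate:
  r_0 = 3 (mod 7)
  r_1 = 3 (mod 49)
  r_2 = 248 (mod 343)
Final: r = 248 with f(r) ≡ 0 mod 7^3.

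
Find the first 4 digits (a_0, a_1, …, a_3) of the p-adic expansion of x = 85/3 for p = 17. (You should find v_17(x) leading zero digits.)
(a_0, …, a_3) = (0, 13, 5, 11)

v_17(85/3) = 1, so a_0 = ... = a_0 = 0. Factor out: x = 17^1 · u with u = 5/3 a unit in ℤ_17. Expand u iteratively via a_{v+i} = u_i mod 17, u_{i+1} = (u_i − a_{v+i})/17:
  u_0 = 5/3;  a_1 = 13;  u_1 = (u_0 − 13)/17 = -2/3
  u_1 = -2/3;  a_2 = 5;  u_2 = (u_1 − 5)/17 = -1/3
  u_2 = -1/3;  a_3 = 11;  u_3 = (u_2 − 11)/17 = -2/3
Digits: (0, 13, 5, 11).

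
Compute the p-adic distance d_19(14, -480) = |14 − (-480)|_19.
d_19(14, -480) = 1/19

Step 1 — x − y = 14 − (-480) = 494. Step 2 — v_19(494) = 1 (factor: 494 = (19^1 · 26); the sign does not affect v_p). Step 3 — |x − y|_19 = 19^{-1} = 1/19.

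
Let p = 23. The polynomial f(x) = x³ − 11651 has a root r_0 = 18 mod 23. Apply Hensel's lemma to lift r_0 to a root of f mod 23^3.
r_2 = 11127 (mod 12167)

Hensel: r_{i+1} = r_i − f(r_i)/f′(r_i) mod 23^{i+2}, where f′(x) = 3x². Iterate:
  r_0 = 18 (mod 23)
  r_1 = 18 (mod 529)
  r_2 = 11127 (mod 12167)
Final: r = 11127 with f(r) ≡ 0 mod 23^3.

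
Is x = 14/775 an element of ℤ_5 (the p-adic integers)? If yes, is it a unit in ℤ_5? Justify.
x ∉ ℤ_5 (v_5(x) = -2 < 0)

ℤ_5 = {x ∈ ℚ_5 : v_5(x) ≥ 0} and ℤ_5^× = {x ∈ ℤ_5 : v_5(x) = 0}. Here v_5(14/775) = v_5(num) − v_5(den) = -2; compare against these criteria.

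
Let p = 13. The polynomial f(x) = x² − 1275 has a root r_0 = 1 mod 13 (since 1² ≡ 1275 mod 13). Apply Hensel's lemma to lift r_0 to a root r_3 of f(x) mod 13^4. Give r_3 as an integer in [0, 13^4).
r_3 = 25143 (mod 28561)

Hensel's recurrence: r_{i+1} = r_i − f(r_i)·(f′(r_i))^{-1} mod 13^{i+2}, with f′(x) = 2x. Iterate:
  r_0 = 1 (mod 13)
  r_1 = 131 (mod 169)
  r_2 = 976 (mod 2197)
  r_3 = 25143 (mod 28561)
Final: r_3 = 25143, and one checks f(r_3) ≡ 0 mod 13^4.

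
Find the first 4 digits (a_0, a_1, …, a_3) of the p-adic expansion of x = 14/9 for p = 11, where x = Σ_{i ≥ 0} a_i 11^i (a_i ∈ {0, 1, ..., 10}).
(a_0, …, a_3) = (4, 1, 6, 8)

v_11(14/9) = 0 (numerator and denominator both coprime to 11), so x ∈ ℤ_11^×. Compute digits iteratively via a_i = x_i mod 11, x_{i+1} = (x_i − a_i)/11, with x_0 = x:
  x_0 = 14/9;  a_0 = 4;  x_1 = (x_0 − 4)/11 = -2/9
  x_1 = -2/9;  a_1 = 1;  x_2 = (x_1 − 1)/11 = -1/9
  x_2 = -1/9;  a_2 = 6;  x_3 = (x_2 − 6)/11 = -5/9
  x_3 = -5/9;  a_3 = 8;  x_4 = (x_3 − 8)/11 = -7/9
Digits: (4, 1, 6, 8).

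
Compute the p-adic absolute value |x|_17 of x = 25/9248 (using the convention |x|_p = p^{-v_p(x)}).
|25/9248|_17 = 289

Step 1 — compute v_17(x) by factoring powers of 17 out of the numerator and denominator: v_17(25/9248) = -2. Step 2 — apply |x|_p = p^{-v_p(x)} = 17^{2} = 289.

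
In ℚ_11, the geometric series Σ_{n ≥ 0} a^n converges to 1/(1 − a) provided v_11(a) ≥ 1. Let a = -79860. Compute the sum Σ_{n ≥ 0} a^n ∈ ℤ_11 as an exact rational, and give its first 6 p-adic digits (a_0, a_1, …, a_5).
Σ a^n = 1/(1 − a) = 1/79861;  first 6 digits = (1, 0, 0, 6, 5, 10)

v_11(a) = 3 ≥ 1, so the series converges in ℤ_11 to 1/(1 − a) = 1/(1 − (-79860)) = 1/79861. Expand this rational in ℤ_11: compute digits iteratively via d_i = x_i mod 11, x_{i+1} = (x_i − d_i)/11. The first 6 digits are (1, 0, 0, 6, 5, 10).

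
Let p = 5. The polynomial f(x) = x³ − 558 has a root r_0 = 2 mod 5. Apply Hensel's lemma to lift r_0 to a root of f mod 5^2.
r_1 = 2 (mod 25)

Hensel: r_{i+1} = r_i − f(r_i)/f′(r_i) mod 5^{i+2}, where f′(x) = 3x². Iterate:
  r_0 = 2 (mod 5)
  r_1 = 2 (mod 25)
Final: r = 2 with f(r) ≡ 0 mod 5^2.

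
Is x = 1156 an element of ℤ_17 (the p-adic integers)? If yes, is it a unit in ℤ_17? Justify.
x ∈ ℤ_17 but not a unit; v_17(x) = 2 > 0

ℤ_17 = {x ∈ ℚ_17 : v_17(x) ≥ 0} and ℤ_17^× = {x ∈ ℤ_17 : v_17(x) = 0}. Here v_17(1156) = v_17(num) − v_17(den) = 2; compare against these criteria.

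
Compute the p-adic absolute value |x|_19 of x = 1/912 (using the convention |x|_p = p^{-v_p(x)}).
|1/912|_19 = 19

Step 1 — compute v_19(x) by factoring powers of 19 out of the numerator and denominator: v_19(1/912) = -1. Step 2 — apply |x|_p = p^{-v_p(x)} = 19^{1} = 19.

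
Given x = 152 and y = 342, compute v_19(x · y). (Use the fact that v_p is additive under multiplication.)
v_19(51984) = 2

v_p(x) = 1 (factor: 152 = 19^1 · 8); v_p(y) = 1 (factor: 342 = 19^1 · 18). Additivity: v_p(xy) = v_p(x) + v_p(y) = 1 + 1 = 2. (Direct check: xy = 51984 = 19^2 · (144).)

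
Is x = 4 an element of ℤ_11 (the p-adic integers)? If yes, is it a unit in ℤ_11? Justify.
x ∈ ℤ_11^× (unit); v_11(x) = 0

ℤ_11 = {x ∈ ℚ_11 : v_11(x) ≥ 0} and ℤ_11^× = {x ∈ ℤ_11 : v_11(x) = 0}. Here v_11(4) = v_11(num) − v_11(den) = 0; compare against these criteria.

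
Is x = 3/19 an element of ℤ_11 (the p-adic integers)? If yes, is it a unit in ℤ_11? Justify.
x ∈ ℤ_11^× (unit); v_11(x) = 0

ℤ_11 = {x ∈ ℚ_11 : v_11(x) ≥ 0} and ℤ_11^× = {x ∈ ℤ_11 : v_11(x) = 0}. Here v_11(3/19) = v_11(num) − v_11(den) = 0; compare against these criteria.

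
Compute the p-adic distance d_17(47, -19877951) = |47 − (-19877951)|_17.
d_17(47, -19877951) = 1/1419857

Step 1 — x − y = 47 − (-19877951) = 19877998. Step 2 — v_17(19877998) = 5 (factor: 19877998 = (17^5 · 14); the sign does not affect v_p). Step 3 — |x − y|_17 = 17^{-5} = 1/1419857.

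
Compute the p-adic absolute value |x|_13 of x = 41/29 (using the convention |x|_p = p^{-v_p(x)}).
|41/29|_13 = 1

Step 1 — compute v_13(x) by factoring powers of 13 out of the numerator and denominator: v_13(41/29) = 0. Step 2 — apply |x|_p = p^{-v_p(x)} = 13^{0} = 1.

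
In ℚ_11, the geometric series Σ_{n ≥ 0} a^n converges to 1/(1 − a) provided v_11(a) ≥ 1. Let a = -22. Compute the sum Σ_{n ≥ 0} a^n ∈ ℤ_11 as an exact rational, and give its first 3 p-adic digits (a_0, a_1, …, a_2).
Σ a^n = 1/(1 − a) = 1/23;  first 3 digits = (1, 9, 3)

v_11(a) = 1 ≥ 1, so the series converges in ℤ_11 to 1/(1 − a) = 1/(1 − (-22)) = 1/23. Expand this rational in ℤ_11: compute digits iteratively via d_i = x_i mod 11, x_{i+1} = (x_i − d_i)/11. The first 3 digits are (1, 9, 3).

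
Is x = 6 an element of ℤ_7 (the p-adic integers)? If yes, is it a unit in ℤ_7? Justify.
x ∈ ℤ_7^× (unit); v_7(x) = 0

ℤ_7 = {x ∈ ℚ_7 : v_7(x) ≥ 0} and ℤ_7^× = {x ∈ ℤ_7 : v_7(x) = 0}. Here v_7(6) = v_7(num) − v_7(den) = 0; compare against these criteria.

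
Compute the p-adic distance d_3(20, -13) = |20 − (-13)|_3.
d_3(20, -13) = 1/3

Step 1 — x − y = 20 − (-13) = 33. Step 2 — v_3(33) = 1 (factor: 33 = (3^1 · 11); the sign does not affect v_p). Step 3 — |x − y|_3 = 3^{-1} = 1/3.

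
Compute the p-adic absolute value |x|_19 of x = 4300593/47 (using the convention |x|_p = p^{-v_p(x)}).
|4300593/47|_19 = 1/130321

Step 1 — compute v_19(x) by factoring powers of 19 out of the numerator and denominator: v_19(4300593/47) = 4. Step 2 — apply |x|_p = p^{-v_p(x)} = 19^{-4} = 1/130321.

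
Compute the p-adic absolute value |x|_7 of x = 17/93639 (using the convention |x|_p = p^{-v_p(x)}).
|17/93639|_7 = 2401

Step 1 — compute v_7(x) by factoring powers of 7 out of the numerator and denominator: v_7(17/93639) = -4. Step 2 — apply |x|_p = p^{-v_p(x)} = 7^{4} = 2401.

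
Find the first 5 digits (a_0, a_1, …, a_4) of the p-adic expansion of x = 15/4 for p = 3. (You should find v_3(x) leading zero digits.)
(a_0, …, a_4) = (0, 2, 2, 0, 2)

v_3(15/4) = 1, so a_0 = ... = a_0 = 0. Factor out: x = 3^1 · u with u = 5/4 a unit in ℤ_3. Expand u iteratively via a_{v+i} = u_i mod 3, u_{i+1} = (u_i − a_{v+i})/3:
  u_0 = 5/4;  a_1 = 2;  u_1 = (u_0 − 2)/3 = -1/4
  u_1 = -1/4;  a_2 = 2;  u_2 = (u_1 − 2)/3 = -3/4
  u_2 = -3/4;  a_3 = 0;  u_3 = (u_2 − 0)/3 = -1/4
  u_3 = -1/4;  a_4 = 2;  u_4 = (u_3 − 2)/3 = -3/4
Digits: (0, 2, 2, 0, 2).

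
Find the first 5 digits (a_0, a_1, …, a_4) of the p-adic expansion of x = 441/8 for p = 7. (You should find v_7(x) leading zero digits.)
(a_0, …, a_4) = (0, 0, 2, 6, 0)

v_7(441/8) = 2, so a_0 = ... = a_1 = 0. Factor out: x = 7^2 · u with u = 9/8 a unit in ℤ_7. Expand u iteratively via a_{v+i} = u_i mod 7, u_{i+1} = (u_i − a_{v+i})/7:
  u_0 = 9/8;  a_2 = 2;  u_1 = (u_0 − 2)/7 = -1/8
  u_1 = -1/8;  a_3 = 6;  u_2 = (u_1 − 6)/7 = -7/8
  u_2 = -7/8;  a_4 = 0;  u_3 = (u_2 − 0)/7 = -1/8
Digits: (0, 0, 2, 6, 0).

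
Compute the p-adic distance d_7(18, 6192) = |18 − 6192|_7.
d_7(18, 6192) = 1/343

Step 1 — x − y = 18 − 6192 = -6174. Step 2 — v_7(-6174) = 3 (factor: -6174 = −(7^3 · 18); the sign does not affect v_p). Step 3 — |x − y|_7 = 7^{-3} = 1/343.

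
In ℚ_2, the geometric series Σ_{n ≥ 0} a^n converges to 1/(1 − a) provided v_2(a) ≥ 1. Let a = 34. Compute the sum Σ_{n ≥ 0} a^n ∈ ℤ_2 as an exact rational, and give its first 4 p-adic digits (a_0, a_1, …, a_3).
Σ a^n = 1/(1 − a) = -1/33;  first 4 digits = (1, 1, 1, 1)

v_2(a) = 1 ≥ 1, so the series converges in ℤ_2 to 1/(1 − a) = 1/(1 − 34) = -1/33. Expand this rational in ℤ_2: compute digits iteratively via d_i = x_i mod 2, x_{i+1} = (x_i − d_i)/2. The first 4 digits are (1, 1, 1, 1).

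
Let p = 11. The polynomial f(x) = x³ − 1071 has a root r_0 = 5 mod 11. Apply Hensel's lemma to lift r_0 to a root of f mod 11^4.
r_3 = 12842 (mod 14641)

Hensel: r_{i+1} = r_i − f(r_i)/f′(r_i) mod 11^{i+2}, where f′(x) = 3x². Iterate:
  r_0 = 5 (mod 11)
  r_1 = 16 (mod 121)
  r_2 = 863 (mod 1331)
  r_3 = 12842 (mod 14641)
Final: r = 12842 with f(r) ≡ 0 mod 11^4.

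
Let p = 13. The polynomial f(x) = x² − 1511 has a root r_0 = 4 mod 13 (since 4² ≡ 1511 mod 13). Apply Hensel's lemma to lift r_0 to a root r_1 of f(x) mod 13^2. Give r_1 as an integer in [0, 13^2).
r_1 = 43 (mod 169)

Hensel's recurrence: r_{i+1} = r_i − f(r_i)·(f′(r_i))^{-1} mod 13^{i+2}, with f′(x) = 2x. Iterate:
  r_0 = 4 (mod 13)
  r_1 = 43 (mod 169)
Final: r_1 = 43, and one checks f(r_1) ≡ 0 mod 13^2.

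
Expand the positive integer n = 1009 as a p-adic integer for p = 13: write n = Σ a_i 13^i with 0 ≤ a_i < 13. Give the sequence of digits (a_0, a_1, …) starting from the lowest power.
(a_0, a_1, …) = (8, 12, 5)

Repeated division by 13 gives the digits low-to-high: 1009 = 8 + 12·13^1 + 5·13^2. Digit sequence: (8, 12, 5).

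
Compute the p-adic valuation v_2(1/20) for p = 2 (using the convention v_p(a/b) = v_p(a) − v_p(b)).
v_2(1/20) = -2

Factor powers of 2 from the numerator and denominator of the reduced fraction: 1 = 2^0 · 1 and 20 = 2^2 · 5. Apply v_p(a/b) = v_p(a) − v_p(b): v_2(1/20) = 0 − 2 = -2.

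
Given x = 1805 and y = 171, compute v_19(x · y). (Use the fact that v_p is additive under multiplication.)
v_19(308655) = 3

v_p(x) = 2 (factor: 1805 = 19^2 · 5); v_p(y) = 1 (factor: 171 = 19^1 · 9). Additivity: v_p(xy) = v_p(x) + v_p(y) = 2 + 1 = 3. (Direct check: xy = 308655 = 19^3 · (45).)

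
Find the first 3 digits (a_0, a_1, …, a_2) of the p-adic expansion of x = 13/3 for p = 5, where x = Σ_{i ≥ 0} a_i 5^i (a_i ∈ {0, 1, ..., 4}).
(a_0, …, a_2) = (1, 4, 1)

v_5(13/3) = 0 (numerator and denominator both coprime to 5), so x ∈ ℤ_5^×. Compute digits iteratively via a_i = x_i mod 5, x_{i+1} = (x_i − a_i)/5, with x_0 = x:
  x_0 = 13/3;  a_0 = 1;  x_1 = (x_0 − 1)/5 = 2/3
  x_1 = 2/3;  a_1 = 4;  x_2 = (x_1 − 4)/5 = -2/3
  x_2 = -2/3;  a_2 = 1;  x_3 = (x_2 − 1)/5 = -1/3
Digits: (1, 4, 1).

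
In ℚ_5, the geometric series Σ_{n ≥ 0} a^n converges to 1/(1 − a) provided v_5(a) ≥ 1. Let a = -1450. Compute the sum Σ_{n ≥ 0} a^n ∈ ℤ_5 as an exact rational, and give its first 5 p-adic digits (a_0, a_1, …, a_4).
Σ a^n = 1/(1 − a) = 1/1451;  first 5 digits = (1, 0, 2, 3, 1)

v_5(a) = 2 ≥ 1, so the series converges in ℤ_5 to 1/(1 − a) = 1/(1 − (-1450)) = 1/1451. Expand this rational in ℤ_5: compute digits iteratively via d_i = x_i mod 5, x_{i+1} = (x_i − d_i)/5. The first 5 digits are (1, 0, 2, 3, 1).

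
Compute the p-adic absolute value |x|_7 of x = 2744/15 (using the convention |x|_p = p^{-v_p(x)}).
|2744/15|_7 = 1/343

Step 1 — compute v_7(x) by factoring powers of 7 out of the numerator and denominator: v_7(2744/15) = 3. Step 2 — apply |x|_p = p^{-v_p(x)} = 7^{-3} = 1/343.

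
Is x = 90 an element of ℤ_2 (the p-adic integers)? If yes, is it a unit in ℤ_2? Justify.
x ∈ ℤ_2 but not a unit; v_2(x) = 1 > 0

ℤ_2 = {x ∈ ℚ_2 : v_2(x) ≥ 0} and ℤ_2^× = {x ∈ ℤ_2 : v_2(x) = 0}. Here v_2(90) = v_2(num) − v_2(den) = 1; compare against these criteria.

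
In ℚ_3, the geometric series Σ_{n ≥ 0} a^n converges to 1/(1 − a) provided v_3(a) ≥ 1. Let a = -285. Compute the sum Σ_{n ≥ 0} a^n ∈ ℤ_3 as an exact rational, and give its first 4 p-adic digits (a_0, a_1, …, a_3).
Σ a^n = 1/(1 − a) = 1/286;  first 4 digits = (1, 1, 2, 1)

v_3(a) = 1 ≥ 1, so the series converges in ℤ_3 to 1/(1 − a) = 1/(1 − (-285)) = 1/286. Expand this rational in ℤ_3: compute digits iteratively via d_i = x_i mod 3, x_{i+1} = (x_i − d_i)/3. The first 4 digits are (1, 1, 2, 1).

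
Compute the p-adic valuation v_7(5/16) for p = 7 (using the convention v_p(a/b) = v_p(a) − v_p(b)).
v_7(5/16) = 0

Factor powers of 7 from the numerator and denominator of the reduced fraction: 5 = 7^0 · 5 and 16 = 7^0 · 16. Apply v_p(a/b) = v_p(a) − v_p(b): v_7(5/16) = 0 − 0 = 0.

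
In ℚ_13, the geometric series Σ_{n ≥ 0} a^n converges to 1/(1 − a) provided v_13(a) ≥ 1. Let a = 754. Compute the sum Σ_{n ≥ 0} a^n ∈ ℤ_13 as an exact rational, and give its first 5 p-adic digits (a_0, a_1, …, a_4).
Σ a^n = 1/(1 − a) = -1/753;  first 5 digits = (1, 6, 1, 7, 9)

v_13(a) = 1 ≥ 1, so the series converges in ℤ_13 to 1/(1 − a) = 1/(1 − 754) = -1/753. Expand this rational in ℤ_13: compute digits iteratively via d_i = x_i mod 13, x_{i+1} = (x_i − d_i)/13. The first 5 digits are (1, 6, 1, 7, 9).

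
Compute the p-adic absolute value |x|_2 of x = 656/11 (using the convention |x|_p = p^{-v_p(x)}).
|656/11|_2 = 1/16

Step 1 — compute v_2(x) by factoring powers of 2 out of the numerator and denominator: v_2(656/11) = 4. Step 2 — apply |x|_p = p^{-v_p(x)} = 2^{-4} = 1/16.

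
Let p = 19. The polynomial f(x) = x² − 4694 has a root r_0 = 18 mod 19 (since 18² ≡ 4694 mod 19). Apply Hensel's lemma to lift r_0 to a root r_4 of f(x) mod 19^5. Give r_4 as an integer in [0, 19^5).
r_4 = 584097 (mod 2476099)

Hensel's recurrence: r_{i+1} = r_i − f(r_i)·(f′(r_i))^{-1} mod 19^{i+2}, with f′(x) = 2x. Iterate:
  r_0 = 18 (mod 19)
  r_1 = 360 (mod 361)
  r_2 = 1082 (mod 6859)
  r_3 = 62813 (mod 130321)
  r_4 = 584097 (mod 2476099)
Final: r_4 = 584097, and one checks f(r_4) ≡ 0 mod 19^5.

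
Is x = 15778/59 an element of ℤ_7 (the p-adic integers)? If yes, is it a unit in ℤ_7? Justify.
x ∈ ℤ_7 but not a unit; v_7(x) = 3 > 0

ℤ_7 = {x ∈ ℚ_7 : v_7(x) ≥ 0} and ℤ_7^× = {x ∈ ℤ_7 : v_7(x) = 0}. Here v_7(15778/59) = v_7(num) − v_7(den) = 3; compare against these criteria.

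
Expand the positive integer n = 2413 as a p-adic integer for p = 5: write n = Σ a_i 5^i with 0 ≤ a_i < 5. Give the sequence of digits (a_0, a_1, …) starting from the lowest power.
(a_0, a_1, …) = (3, 2, 1, 4, 3)

Repeated division by 5 gives the digits low-to-high: 2413 = 3 + 2·5^1 + 1·5^2 + 4·5^3 + 3·5^4. Digit sequence: (3, 2, 1, 4, 3).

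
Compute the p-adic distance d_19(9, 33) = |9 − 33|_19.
d_19(9, 33) = 1

Step 1 — x − y = 9 − 33 = -24. Step 2 — v_19(-24) = 0 (factor: -24 = −(19^0 · 24); the sign does not affect v_p). Step 3 — |x − y|_19 = 19^{0} = 1.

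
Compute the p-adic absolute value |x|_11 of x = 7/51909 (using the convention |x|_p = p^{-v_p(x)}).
|7/51909|_11 = 1331

Step 1 — compute v_11(x) by factoring powers of 11 out of the numerator and denominator: v_11(7/51909) = -3. Step 2 — apply |x|_p = p^{-v_p(x)} = 11^{3} = 1331.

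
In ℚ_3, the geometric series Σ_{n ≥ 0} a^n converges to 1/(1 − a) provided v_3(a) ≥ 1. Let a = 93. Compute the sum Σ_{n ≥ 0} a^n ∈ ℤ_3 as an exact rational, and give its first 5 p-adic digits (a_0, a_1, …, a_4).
Σ a^n = 1/(1 − a) = -1/92;  first 5 digits = (1, 1, 2, 0, 1)

v_3(a) = 1 ≥ 1, so the series converges in ℤ_3 to 1/(1 − a) = 1/(1 − 93) = -1/92. Expand this rational in ℤ_3: compute digits iteratively via d_i = x_i mod 3, x_{i+1} = (x_i − d_i)/3. The first 5 digits are (1, 1, 2, 0, 1).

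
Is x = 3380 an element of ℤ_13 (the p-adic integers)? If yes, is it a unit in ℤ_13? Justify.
x ∈ ℤ_13 but not a unit; v_13(x) = 2 > 0

ℤ_13 = {x ∈ ℚ_13 : v_13(x) ≥ 0} and ℤ_13^× = {x ∈ ℤ_13 : v_13(x) = 0}. Here v_13(3380) = v_13(num) − v_13(den) = 2; compare against these criteria.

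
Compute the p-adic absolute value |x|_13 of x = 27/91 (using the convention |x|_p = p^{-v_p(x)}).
|27/91|_13 = 13

Step 1 — compute v_13(x) by factoring powers of 13 out of the numerator and denominator: v_13(27/91) = -1. Step 2 — apply |x|_p = p^{-v_p(x)} = 13^{1} = 13.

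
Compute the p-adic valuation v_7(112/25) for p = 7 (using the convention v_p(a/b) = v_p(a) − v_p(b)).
v_7(112/25) = 1

Factor powers of 7 from the numerator and denominator of the reduced fraction: 112 = 7^1 · 16 and 25 = 7^0 · 25. Apply v_p(a/b) = v_p(a) − v_p(b): v_7(112/25) = 1 − 0 = 1.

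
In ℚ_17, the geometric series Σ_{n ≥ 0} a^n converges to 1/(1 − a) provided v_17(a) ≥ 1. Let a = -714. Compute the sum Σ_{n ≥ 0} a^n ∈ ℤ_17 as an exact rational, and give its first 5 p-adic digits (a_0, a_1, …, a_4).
Σ a^n = 1/(1 − a) = 1/715;  first 5 digits = (1, 9, 10, 16, 15)

v_17(a) = 1 ≥ 1, so the series converges in ℤ_17 to 1/(1 − a) = 1/(1 − (-714)) = 1/715. Expand this rational in ℤ_17: compute digits iteratively via d_i = x_i mod 17, x_{i+1} = (x_i − d_i)/17. The first 5 digits are (1, 9, 10, 16, 15).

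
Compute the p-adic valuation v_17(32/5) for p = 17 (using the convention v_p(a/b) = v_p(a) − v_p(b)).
v_17(32/5) = 0

Factor powers of 17 from the numerator and denominator of the reduced fraction: 32 = 17^0 · 32 and 5 = 17^0 · 5. Apply v_p(a/b) = v_p(a) − v_p(b): v_17(32/5) = 0 − 0 = 0.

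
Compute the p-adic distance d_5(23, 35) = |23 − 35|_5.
d_5(23, 35) = 1

Step 1 — x − y = 23 − 35 = -12. Step 2 — v_5(-12) = 0 (factor: -12 = −(5^0 · 12); the sign does not affect v_p). Step 3 — |x − y|_5 = 5^{0} = 1.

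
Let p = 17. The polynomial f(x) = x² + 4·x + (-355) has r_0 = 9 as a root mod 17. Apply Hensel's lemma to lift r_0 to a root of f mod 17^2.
r_1 = 230 (mod 289)

Hensel: r_{i+1} = r_i − f(r_i)·(f′(r_i))^{-1} mod 17^{i+2}, f′(x) = 2x + 4. Iterate:
  r_0 = 9 (mod 17)
  r_1 = 230 (mod 289)
Final: r = 230 satisfies f(r) ≡ 0 mod 17^2.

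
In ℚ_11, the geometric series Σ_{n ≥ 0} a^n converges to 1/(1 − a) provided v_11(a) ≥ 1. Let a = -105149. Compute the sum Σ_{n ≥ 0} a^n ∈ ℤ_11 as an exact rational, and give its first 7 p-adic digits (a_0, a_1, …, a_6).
Σ a^n = 1/(1 − a) = 1/105150;  first 7 digits = (1, 0, 0, 9, 3, 10, 3)

v_11(a) = 3 ≥ 1, so the series converges in ℤ_11 to 1/(1 − a) = 1/(1 − (-105149)) = 1/105150. Expand this rational in ℤ_11: compute digits iteratively via d_i = x_i mod 11, x_{i+1} = (x_i − d_i)/11. The first 7 digits are (1, 0, 0, 9, 3, 10, 3).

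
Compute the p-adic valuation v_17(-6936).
v_17(-6936) = 2

v_17(n) is the largest exponent k such that 17^k divides n. Factor out: -6936 = -17^2 · 24. (Sign doesn't affect v_p.) So v_17(-6936) = 2.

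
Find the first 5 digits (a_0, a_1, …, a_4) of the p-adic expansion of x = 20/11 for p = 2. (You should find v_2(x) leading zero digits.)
(a_0, …, a_4) = (0, 0, 1, 1, 1)

v_2(20/11) = 2, so a_0 = ... = a_1 = 0. Factor out: x = 2^2 · u with u = 5/11 a unit in ℤ_2. Expand u iteratively via a_{v+i} = u_i mod 2, u_{i+1} = (u_i − a_{v+i})/2:
  u_0 = 5/11;  a_2 = 1;  u_1 = (u_0 − 1)/2 = -3/11
  u_1 = -3/11;  a_3 = 1;  u_2 = (u_1 − 1)/2 = -7/11
  u_2 = -7/11;  a_4 = 1;  u_3 = (u_2 − 1)/2 = -9/11
Digits: (0, 0, 1, 1, 1).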